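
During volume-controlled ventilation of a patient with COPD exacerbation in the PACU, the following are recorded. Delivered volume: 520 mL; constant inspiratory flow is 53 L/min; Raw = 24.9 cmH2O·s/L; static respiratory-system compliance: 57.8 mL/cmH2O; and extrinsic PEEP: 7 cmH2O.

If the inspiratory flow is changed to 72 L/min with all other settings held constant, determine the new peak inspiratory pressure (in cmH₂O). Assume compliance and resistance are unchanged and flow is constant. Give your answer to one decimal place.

45.9

Flow: 53 L/min ÷ 60 = 0.8833 L/s.
New flow: 72 L/min ÷ 60 = 1.2 L/s.
PIP = Vt/C + R·V̇ + PEEP (constant-flow equation of motion).
Only the resistive term changes: ΔPIP = R × ΔV̇ = 24.9 × (1.2 − 0.8833) = 24.9 × 0.3167 = 7.886 cmH2O.
Original PIP = 520/57.8 + 24.9×0.8833 + 7 = 37.991 cmH2O; new PIP = 37.991 + (7.886) = 45.877 cmH2O.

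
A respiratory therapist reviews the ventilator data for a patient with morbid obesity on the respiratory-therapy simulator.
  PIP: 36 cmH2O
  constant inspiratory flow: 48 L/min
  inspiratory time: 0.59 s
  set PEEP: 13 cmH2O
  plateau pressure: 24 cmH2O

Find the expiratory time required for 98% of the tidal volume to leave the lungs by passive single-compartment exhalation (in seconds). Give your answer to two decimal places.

2.52

Flow: 48 L/min ÷ 60 = 0.8 L/s.
Vt = flow × Ti = 0.8 L/s × 0.59 s × 1000 mL/L = 472.0 mL.
R = (PIP − Pplat)/V̇ = (36 − 24) / 0.8 = 12.0/0.8 = 15.0 cmH2O·s/L.
C = Vt/(Pplat − PEEP) = 472.0 / (24 − 13) = 472.0/11.0 = 42.909 mL/cmH2O.
τ = R × C = 15.0 × 0.04291 L/cmH2O = 0.6437 s.
t = −τ·ln(1 − 0.98) = −0.6437·ln(0.02) = 2.518 s.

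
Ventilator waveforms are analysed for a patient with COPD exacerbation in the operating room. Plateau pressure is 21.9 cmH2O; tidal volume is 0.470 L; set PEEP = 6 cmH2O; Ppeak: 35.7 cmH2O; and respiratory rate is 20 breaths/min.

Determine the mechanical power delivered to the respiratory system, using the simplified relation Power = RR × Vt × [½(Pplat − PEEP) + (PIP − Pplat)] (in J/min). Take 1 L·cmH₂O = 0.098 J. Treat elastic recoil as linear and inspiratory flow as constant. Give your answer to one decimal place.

Per-breath work = Vt × [½(Pplat−PEEP) + (PIP−Pplat)] = 0.470 × [0.5×15.9 + 13.8] = 0.470 × 21.75 = 10.223 L·cmH2O.
Power = 20 × 10.223 = 204.46 L·cmH2O/min.
× 0.098 J/(L·cmH2O) → 20.037 J/min.

20.0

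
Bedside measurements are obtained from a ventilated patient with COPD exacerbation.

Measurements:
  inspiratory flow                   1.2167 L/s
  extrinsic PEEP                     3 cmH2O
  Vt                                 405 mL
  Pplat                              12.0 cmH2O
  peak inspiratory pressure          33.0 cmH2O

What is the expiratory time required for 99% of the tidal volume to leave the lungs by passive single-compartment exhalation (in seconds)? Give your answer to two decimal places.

R = (PIP − Pplat)/V̇ = (33.0 − 12.0) / 1.2167 = 21.0/1.2167 = 17.26 cmH2O·s/L.
C = Vt/(Pplat − PEEP) = 405.0 / (12.0 − 3) = 405.0/9.0 = 45.0 mL/cmH2O.
τ = R × C = 17.26 × 0.045 L/cmH2O = 0.7767 s.
t = −τ·ln(1 − 0.99) = −0.7767·ln(0.01) = 3.577 s.

3.58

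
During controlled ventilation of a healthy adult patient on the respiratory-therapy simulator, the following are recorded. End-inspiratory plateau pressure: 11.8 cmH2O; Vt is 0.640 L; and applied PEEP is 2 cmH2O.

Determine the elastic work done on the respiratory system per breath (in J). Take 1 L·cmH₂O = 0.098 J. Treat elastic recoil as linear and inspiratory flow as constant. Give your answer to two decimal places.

0.31

Elastic work ≈ ½ × (Pplat − PEEP) × Vt = 0.5 × (11.8 − 2) × 0.640 L = 0.5 × 9.8 × 0.640 = 3.136 L·cmH2O.
× 0.098 J/(L·cmH2O) → 0.3073 J.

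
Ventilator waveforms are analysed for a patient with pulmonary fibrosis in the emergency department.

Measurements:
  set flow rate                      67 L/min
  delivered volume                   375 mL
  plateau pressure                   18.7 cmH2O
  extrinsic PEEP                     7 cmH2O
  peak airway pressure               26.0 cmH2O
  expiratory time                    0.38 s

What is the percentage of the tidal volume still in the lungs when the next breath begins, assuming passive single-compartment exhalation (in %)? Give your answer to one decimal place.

16.3

Flow: 67 L/min ÷ 60 = 1.1167 L/s.
R = (PIP − Pplat)/V̇ = (26.0 − 18.7) / 1.1167 = 7.3/1.1167 = 6.537 cmH2O·s/L.
C = Vt/(Pplat − PEEP) = 375.0 / (18.7 − 7) = 375.0/11.7 = 32.051 mL/cmH2O.
τ = R × C = 6.537 × 0.03205 L/cmH2O = 0.2095 s.
Fraction remaining at end-expiration = e^(−Te/τ) = e^(−0.38/0.2095) = 0.163 → 16.3%.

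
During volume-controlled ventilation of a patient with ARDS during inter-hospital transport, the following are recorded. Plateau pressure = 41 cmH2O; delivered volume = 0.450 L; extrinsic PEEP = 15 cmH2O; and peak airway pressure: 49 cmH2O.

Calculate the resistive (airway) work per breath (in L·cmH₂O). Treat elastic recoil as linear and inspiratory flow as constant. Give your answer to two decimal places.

3.60

With constant inspiratory flow the resistive pressure is constant at PIP − Pplat = 49 − 41 = 8.0 cmH2O, so resistive work = 8.0 × 0.450 = 3.6 L·cmH2O.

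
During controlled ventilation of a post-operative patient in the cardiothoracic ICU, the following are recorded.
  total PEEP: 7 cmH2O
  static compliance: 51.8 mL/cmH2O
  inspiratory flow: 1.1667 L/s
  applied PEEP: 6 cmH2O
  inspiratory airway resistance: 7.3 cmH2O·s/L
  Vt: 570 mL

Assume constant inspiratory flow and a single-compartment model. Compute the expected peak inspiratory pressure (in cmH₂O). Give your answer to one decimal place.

26.5

Total PEEP = 7 cmH2O (set 6 + intrinsic 1); this is the baseline alveolar pressure.
Equation of motion (constant flow): PIP = Vt/C + R·V̇ + PEEP.
PIP = 570/51.8 + 7.3×1.1667 + 7 = 11.004 + 8.517 + 7 = 26.521 cmH2O.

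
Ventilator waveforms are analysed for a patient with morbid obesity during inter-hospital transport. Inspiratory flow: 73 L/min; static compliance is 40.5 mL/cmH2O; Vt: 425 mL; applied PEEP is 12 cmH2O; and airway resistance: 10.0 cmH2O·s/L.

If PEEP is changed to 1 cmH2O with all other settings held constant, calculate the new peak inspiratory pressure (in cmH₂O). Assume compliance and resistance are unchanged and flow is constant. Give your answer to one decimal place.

23.7

Flow: 73 L/min ÷ 60 = 1.2167 L/s.
PIP = Vt/C + R·V̇ + PEEP (constant-flow equation of motion).
Only the baseline term changes: ΔPIP = ΔPEEP = 1 − 12 = -11.0 cmH2O.
Original PIP = 425/40.5 + 10.0×1.2167 + 12 = 34.661 cmH2O; new PIP = 34.661 + (-11.0) = 23.661 cmH2O.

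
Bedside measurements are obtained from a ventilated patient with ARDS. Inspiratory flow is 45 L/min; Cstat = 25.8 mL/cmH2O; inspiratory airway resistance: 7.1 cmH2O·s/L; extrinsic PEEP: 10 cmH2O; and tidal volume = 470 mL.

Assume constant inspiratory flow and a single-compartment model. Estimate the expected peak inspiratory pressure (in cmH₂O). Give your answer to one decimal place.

33.5

Flow: 45 L/min ÷ 60 = 0.75 L/s.
Equation of motion (constant flow): PIP = Vt/C + R·V̇ + PEEP.
PIP = 470/25.8 + 7.1×0.75 + 10 = 18.217 + 5.325 + 10 = 33.542 cmH2O.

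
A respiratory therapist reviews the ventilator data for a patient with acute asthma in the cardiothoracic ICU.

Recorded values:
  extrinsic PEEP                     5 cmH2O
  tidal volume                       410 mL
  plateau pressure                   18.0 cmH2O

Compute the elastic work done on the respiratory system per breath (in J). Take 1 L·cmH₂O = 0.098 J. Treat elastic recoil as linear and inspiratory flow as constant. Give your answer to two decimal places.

Elastic work ≈ ½ × (Pplat − PEEP) × Vt = 0.5 × (18.0 − 5) × 0.410 L = 0.5 × 13.0 × 0.410 = 2.665 L·cmH2O.
× 0.098 J/(L·cmH2O) → 0.2612 J.

0.26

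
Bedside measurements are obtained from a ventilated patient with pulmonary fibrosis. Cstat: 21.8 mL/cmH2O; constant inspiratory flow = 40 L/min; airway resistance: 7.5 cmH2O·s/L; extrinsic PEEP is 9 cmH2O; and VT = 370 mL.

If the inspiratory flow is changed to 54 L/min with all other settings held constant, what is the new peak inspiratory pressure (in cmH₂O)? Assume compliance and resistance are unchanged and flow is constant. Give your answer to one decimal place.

32.7

Flow: 40 L/min ÷ 60 = 0.6667 L/s.
New flow: 54 L/min ÷ 60 = 0.9 L/s.
PIP = Vt/C + R·V̇ + PEEP (constant-flow equation of motion).
Only the resistive term changes: ΔPIP = R × ΔV̇ = 7.5 × (0.9 − 0.6667) = 7.5 × 0.2333 = 1.75 cmH2O.
Original PIP = 370/21.8 + 7.5×0.6667 + 9 = 30.973 cmH2O; new PIP = 30.973 + (1.75) = 32.723 cmH2O.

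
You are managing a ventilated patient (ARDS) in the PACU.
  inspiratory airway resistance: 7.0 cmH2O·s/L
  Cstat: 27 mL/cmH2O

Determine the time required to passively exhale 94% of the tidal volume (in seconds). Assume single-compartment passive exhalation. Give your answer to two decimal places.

0.53

τ = R × C = 7.0 × 27 mL/cmH2O = 7.0 × 0.027 L/cmH2O = 0.189 s.
Exhaled fraction f = 1 − e^(−t/τ) → t = −τ·ln(1 − f) = −0.189·ln(0.06) = 0.5317 s.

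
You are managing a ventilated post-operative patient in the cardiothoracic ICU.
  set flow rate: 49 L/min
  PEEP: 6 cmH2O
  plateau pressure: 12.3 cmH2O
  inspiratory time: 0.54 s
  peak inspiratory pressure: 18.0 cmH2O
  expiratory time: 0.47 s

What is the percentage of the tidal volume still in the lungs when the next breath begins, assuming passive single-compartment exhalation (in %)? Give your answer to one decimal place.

38.2

Flow: 49 L/min ÷ 60 = 0.8167 L/s.
Vt = flow × Ti = 0.8167 L/s × 0.54 s × 1000 mL/L = 441.02 mL.
R = (PIP − Pplat)/V̇ = (18.0 − 12.3) / 0.8167 = 5.7/0.8167 = 6.979 cmH2O·s/L.
C = Vt/(Pplat − PEEP) = 441.02 / (12.3 − 6) = 441.02/6.3 = 70.003 mL/cmH2O.
τ = R × C = 6.979 × 0.07 L/cmH2O = 0.4885 s.
Fraction remaining at end-expiration = e^(−Te/τ) = e^(−0.47/0.4885) = 0.3821 → 38.21%.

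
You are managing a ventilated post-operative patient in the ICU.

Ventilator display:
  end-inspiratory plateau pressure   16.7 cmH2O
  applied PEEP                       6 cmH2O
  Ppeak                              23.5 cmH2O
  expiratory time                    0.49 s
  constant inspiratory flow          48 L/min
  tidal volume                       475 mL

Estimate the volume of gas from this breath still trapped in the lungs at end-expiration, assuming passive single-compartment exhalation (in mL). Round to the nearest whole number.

Flow: 48 L/min ÷ 60 = 0.8 L/s.
R = (PIP − Pplat)/V̇ = (23.5 − 16.7) / 0.8 = 6.8/0.8 = 8.5 cmH2O·s/L.
C = Vt/(Pplat − PEEP) = 475.0 / (16.7 − 6) = 475.0/10.7 = 44.393 mL/cmH2O.
τ = R × C = 8.5 × 0.04439 L/cmH2O = 0.3773 s.
Fraction remaining = e^(−Te/τ) = e^(−0.49/0.3773) = 0.2729.
Trapped volume = 475.0 × 0.2729 = 129.63 mL.

130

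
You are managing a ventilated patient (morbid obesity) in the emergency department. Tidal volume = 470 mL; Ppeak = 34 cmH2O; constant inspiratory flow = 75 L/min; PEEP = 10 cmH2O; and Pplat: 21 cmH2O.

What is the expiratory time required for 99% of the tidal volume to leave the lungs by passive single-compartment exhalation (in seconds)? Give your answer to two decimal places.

Flow: 75 L/min ÷ 60 = 1.25 L/s.
R = (PIP − Pplat)/V̇ = (34 − 21) / 1.25 = 13.0/1.25 = 10.4 cmH2O·s/L.
C = Vt/(Pplat − PEEP) = 470.0 / (21 − 10) = 470.0/11.0 = 42.727 mL/cmH2O.
τ = R × C = 10.4 × 0.04273 L/cmH2O = 0.4444 s.
t = −τ·ln(1 − 0.99) = −0.4444·ln(0.01) = 2.047 s.

2.05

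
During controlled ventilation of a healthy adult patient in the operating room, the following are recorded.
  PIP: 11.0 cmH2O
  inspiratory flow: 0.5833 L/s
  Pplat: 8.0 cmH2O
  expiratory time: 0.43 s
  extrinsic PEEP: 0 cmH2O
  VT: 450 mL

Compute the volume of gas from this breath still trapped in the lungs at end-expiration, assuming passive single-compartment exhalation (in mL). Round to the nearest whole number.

R = (PIP − Pplat)/V̇ = (11.0 − 8.0) / 0.5833 = 3.0/0.5833 = 5.143 cmH2O·s/L.
C = Vt/(Pplat − PEEP) = 450.0 / (8.0 − 0) = 450.0/8.0 = 56.25 mL/cmH2O.
τ = R × C = 5.143 × 0.05625 L/cmH2O = 0.2893 s.
Fraction remaining = e^(−Te/τ) = e^(−0.43/0.2893) = 0.2262.
Trapped volume = 450.0 × 0.2262 = 101.79 mL.

102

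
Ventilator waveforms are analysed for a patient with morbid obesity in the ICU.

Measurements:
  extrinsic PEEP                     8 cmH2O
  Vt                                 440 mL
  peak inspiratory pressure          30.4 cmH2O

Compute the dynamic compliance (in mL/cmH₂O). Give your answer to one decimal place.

Dynamic compliance = Vt / (PIP − PEEP) = 440 / (30.4 − 8) = 440 / 22.4 = 19.643 mL/cmH2O.

19.6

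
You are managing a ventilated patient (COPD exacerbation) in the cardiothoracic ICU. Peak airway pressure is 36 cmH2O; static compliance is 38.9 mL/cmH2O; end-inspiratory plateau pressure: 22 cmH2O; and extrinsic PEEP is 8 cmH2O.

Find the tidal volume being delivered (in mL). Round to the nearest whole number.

545

Vt = Cstat × (Pplat − PEEP) = 38.9 × (22 − 8) = 38.9 × 14.0 = 544.6 mL.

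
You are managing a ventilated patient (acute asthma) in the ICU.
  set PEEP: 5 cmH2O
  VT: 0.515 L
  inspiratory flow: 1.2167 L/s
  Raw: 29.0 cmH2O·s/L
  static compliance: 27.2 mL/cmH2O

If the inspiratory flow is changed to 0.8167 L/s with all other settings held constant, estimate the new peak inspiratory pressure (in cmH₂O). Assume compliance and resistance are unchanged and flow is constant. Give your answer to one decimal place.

PIP = Vt/C + R·V̇ + PEEP (constant-flow equation of motion).
Only the resistive term changes: ΔPIP = R × ΔV̇ = 29.0 × (0.8167 − 1.2167) = 29.0 × -0.4 = -11.6 cmH2O.
Original PIP = 515/27.2 + 29.0×1.2167 + 5 = 59.218 cmH2O; new PIP = 59.218 + (-11.6) = 47.618 cmH2O.

47.6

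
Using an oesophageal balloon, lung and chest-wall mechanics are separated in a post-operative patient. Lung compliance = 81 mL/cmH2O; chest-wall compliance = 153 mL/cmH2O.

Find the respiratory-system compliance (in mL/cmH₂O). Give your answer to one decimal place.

Lung and chest wall are elastances in series: 1/Crs = 1/CL + 1/Ccw.
1/Crs = 1/81 + 1/153 = 0.01888.
Crs = 52.966 mL/cmH2O.

53.0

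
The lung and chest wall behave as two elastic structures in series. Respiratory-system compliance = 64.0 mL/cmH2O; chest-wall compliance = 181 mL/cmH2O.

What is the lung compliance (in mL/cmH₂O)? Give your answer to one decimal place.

1/CL = 1/Crs − 1/Ccw.
1/CL = 1/64.0 − 1/181 = 0.0101.
CL = 99.01 mL/cmH2O.

99.0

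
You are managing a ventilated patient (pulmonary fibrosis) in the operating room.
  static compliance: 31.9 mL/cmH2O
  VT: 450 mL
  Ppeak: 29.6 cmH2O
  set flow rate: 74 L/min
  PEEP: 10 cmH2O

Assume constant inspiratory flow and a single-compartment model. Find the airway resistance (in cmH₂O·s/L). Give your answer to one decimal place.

Flow: 74 L/min ÷ 60 = 1.2333 L/s.
Equation of motion (constant flow): PIP = Vt/C + R·V̇ + PEEP.
R·V̇ = PIP − Vt/C − PEEP = 29.6 − 450/31.9 − 10 = 29.6 − 14.107 − 10 = 5.493 cmH2O.
R = 5.493 / 1.2333 = 4.454 cmH2O·s/L.

4.5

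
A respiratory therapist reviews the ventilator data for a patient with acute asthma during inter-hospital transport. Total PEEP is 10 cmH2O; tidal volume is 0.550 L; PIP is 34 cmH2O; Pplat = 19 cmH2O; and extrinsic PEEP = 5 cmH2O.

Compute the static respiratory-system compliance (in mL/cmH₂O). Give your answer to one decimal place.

End-expiratory occlusion gives total PEEP = 10 cmH2O (intrinsic PEEP = 10 − 5 = 5). Use total PEEP for the elastic gradient.
Cstat = Vt / (Pplat − PEEPtotal) = 550 / (19 − 10) = 550 / 9.0 = 61.111 mL/cmH2O.

61.1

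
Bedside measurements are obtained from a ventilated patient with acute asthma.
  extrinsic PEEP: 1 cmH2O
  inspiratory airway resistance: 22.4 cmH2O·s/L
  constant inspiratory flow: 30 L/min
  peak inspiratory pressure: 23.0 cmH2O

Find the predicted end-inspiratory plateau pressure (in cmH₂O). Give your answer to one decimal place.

Flow: 30 L/min ÷ 60 = 0.5 L/s.
Pplat = PIP − Raw × flow = 23.0 − 22.4 × 0.5 = 23.0 − 11.2 = 11.8 cmH2O.

11.8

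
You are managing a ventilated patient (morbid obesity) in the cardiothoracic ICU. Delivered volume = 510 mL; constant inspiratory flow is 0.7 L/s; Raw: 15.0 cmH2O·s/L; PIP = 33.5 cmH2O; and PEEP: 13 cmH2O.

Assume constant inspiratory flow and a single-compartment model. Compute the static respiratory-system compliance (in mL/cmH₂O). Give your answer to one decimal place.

51.0

Equation of motion (constant flow): PIP = Vt/C + R·V̇ + PEEP.
Vt/C = PIP − R·V̇ − PEEP = 33.5 − 15.0×0.7 − 13 = 33.5 − 10.5 − 13 = 10.0 cmH2O.
C = Vt / 10.0 = 510 / 10.0 = 51.0 mL/cmH2O.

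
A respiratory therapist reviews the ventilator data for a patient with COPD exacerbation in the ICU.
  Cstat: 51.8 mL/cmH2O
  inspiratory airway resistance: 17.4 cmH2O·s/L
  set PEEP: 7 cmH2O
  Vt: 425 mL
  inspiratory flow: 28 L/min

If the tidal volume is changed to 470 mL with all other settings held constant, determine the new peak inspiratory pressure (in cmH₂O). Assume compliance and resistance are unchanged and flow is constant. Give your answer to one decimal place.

Flow: 28 L/min ÷ 60 = 0.4667 L/s.
PIP = Vt/C + R·V̇ + PEEP (constant-flow equation of motion).
Only the elastic term changes: ΔPIP = ΔVt / C = (470 − 425) / 51.8 = 0.8687 cmH2O.
Original PIP = 425/51.8 + 17.4×0.4667 + 7 = 23.325 cmH2O; new PIP = 23.325 + (0.8687) = 24.194 cmH2O.

24.2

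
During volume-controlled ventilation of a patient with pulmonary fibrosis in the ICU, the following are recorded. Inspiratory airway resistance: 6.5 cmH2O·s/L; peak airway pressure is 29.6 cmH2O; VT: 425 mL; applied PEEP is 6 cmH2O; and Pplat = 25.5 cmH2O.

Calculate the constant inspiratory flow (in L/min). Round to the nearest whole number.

38

flow = (PIP − Pplat) / Raw = (29.6 − 25.5) / 6.5 = 0.6308 L/s × 60 = 37.848 L/min.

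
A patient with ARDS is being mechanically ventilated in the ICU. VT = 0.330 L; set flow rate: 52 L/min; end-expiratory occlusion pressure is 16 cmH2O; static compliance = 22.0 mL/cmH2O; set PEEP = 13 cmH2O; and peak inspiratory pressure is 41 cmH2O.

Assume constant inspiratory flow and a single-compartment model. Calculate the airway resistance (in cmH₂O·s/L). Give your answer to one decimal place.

11.5

Flow: 52 L/min ÷ 60 = 0.8667 L/s.
Total PEEP = 16 cmH2O (set 13 + intrinsic 3); this is the baseline alveolar pressure.
Equation of motion (constant flow): PIP = Vt/C + R·V̇ + PEEP.
R·V̇ = PIP − Vt/C − PEEP = 41 − 330/22.0 − 16 = 41 − 15.0 − 16 = 10.0 cmH2O.
R = 10.0 / 0.8667 = 11.538 cmH2O·s/L.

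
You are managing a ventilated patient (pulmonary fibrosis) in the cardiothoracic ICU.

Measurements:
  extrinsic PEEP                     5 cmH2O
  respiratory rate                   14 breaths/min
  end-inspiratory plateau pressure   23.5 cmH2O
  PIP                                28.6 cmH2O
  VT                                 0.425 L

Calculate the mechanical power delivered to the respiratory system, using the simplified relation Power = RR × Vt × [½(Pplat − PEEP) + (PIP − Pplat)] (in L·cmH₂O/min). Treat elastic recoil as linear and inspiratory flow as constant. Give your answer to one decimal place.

85.4

Per-breath work = Vt × [½(Pplat−PEEP) + (PIP−Pplat)] = 0.425 × [0.5×18.5 + 5.1] = 0.425 × 14.35 = 6.099 L·cmH2O.
Power = 14 × 6.099 = 85.386 L·cmH2O/min.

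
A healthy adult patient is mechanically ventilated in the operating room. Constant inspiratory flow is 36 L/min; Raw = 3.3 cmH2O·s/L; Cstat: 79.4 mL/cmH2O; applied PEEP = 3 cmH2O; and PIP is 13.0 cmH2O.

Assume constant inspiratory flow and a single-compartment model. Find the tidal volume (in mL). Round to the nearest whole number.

Flow: 36 L/min ÷ 60 = 0.6 L/s.
Equation of motion (constant flow): PIP = Vt/C + R·V̇ + PEEP.
Vt/C = PIP − R·V̇ − PEEP = 13.0 − 1.98 − 3 = 8.02 cmH2O.
Vt = C × 8.02 = 79.4 × 8.02 = 636.79 mL.

637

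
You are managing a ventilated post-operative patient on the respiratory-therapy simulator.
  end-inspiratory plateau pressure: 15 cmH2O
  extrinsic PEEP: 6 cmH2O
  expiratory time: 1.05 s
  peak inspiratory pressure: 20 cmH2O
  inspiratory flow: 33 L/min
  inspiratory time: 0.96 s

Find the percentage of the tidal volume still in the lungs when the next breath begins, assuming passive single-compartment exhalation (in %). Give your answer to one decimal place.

14.0

Flow: 33 L/min ÷ 60 = 0.55 L/s.
Vt = flow × Ti = 0.55 L/s × 0.96 s × 1000 mL/L = 528.0 mL.
R = (PIP − Pplat)/V̇ = (20 − 15) / 0.55 = 5.0/0.55 = 9.091 cmH2O·s/L.
C = Vt/(Pplat − PEEP) = 528.0 / (15 − 6) = 528.0/9.0 = 58.667 mL/cmH2O.
τ = R × C = 9.091 × 0.05867 L/cmH2O = 0.5334 s.
Fraction remaining at end-expiration = e^(−Te/τ) = e^(−1.05/0.5334) = 0.1397 → 13.97%.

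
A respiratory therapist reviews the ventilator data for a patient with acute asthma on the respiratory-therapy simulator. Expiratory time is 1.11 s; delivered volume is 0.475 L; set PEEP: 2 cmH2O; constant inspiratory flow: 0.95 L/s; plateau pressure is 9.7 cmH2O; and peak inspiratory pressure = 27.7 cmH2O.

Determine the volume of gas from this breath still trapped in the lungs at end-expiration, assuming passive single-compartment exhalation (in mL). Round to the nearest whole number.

R = (PIP − Pplat)/V̇ = (27.7 − 9.7) / 0.95 = 18.0/0.95 = 18.947 cmH2O·s/L.
C = Vt/(Pplat − PEEP) = 475.0 / (9.7 − 2) = 475.0/7.7 = 61.688 mL/cmH2O.
τ = R × C = 18.947 × 0.06169 L/cmH2O = 1.169 s.
Fraction remaining = e^(−Te/τ) = e^(−1.11/1.169) = 0.3869.
Trapped volume = 475.0 × 0.3869 = 183.78 mL.

184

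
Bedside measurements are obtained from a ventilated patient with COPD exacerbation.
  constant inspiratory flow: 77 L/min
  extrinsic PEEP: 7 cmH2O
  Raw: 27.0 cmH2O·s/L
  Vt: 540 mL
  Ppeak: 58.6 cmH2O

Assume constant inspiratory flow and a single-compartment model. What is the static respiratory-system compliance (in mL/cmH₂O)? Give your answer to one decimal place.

Flow: 77 L/min ÷ 60 = 1.2833 L/s.
Equation of motion (constant flow): PIP = Vt/C + R·V̇ + PEEP.
Vt/C = PIP − R·V̇ − PEEP = 58.6 − 27.0×1.2833 − 7 = 58.6 − 34.649 − 7 = 16.951 cmH2O.
C = Vt / 16.951 = 540 / 16.951 = 31.857 mL/cmH2O.

31.9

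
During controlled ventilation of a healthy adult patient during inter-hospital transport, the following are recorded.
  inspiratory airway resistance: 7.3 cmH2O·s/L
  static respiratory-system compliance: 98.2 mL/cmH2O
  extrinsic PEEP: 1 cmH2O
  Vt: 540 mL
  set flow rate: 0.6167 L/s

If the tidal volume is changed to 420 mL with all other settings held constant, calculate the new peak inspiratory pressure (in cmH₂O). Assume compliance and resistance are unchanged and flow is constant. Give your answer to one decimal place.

9.8

PIP = Vt/C + R·V̇ + PEEP (constant-flow equation of motion).
Only the elastic term changes: ΔPIP = ΔVt / C = (420 − 540) / 98.2 = -1.222 cmH2O.
Original PIP = 540/98.2 + 7.3×0.6167 + 1 = 11.001 cmH2O; new PIP = 11.001 + (-1.222) = 9.779 cmH2O.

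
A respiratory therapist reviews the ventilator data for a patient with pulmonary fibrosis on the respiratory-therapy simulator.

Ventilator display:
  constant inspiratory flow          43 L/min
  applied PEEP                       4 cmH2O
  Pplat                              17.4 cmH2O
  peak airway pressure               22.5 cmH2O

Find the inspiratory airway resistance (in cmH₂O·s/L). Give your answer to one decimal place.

Flow: 43 L/min ÷ 60 = 0.7167 L/s.
Raw = (PIP − Pplat) / flow = (22.5 − 17.4) / 0.7167 = 5.1 / 0.7167 = 7.116 cmH2O·s/L.

7.1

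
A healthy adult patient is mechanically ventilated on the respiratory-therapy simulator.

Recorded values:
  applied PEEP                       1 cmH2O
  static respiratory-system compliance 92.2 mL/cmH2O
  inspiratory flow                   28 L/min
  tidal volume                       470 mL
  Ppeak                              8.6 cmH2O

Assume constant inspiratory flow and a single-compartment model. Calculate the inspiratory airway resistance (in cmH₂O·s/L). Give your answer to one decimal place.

Flow: 28 L/min ÷ 60 = 0.4667 L/s.
Equation of motion (constant flow): PIP = Vt/C + R·V̇ + PEEP.
R·V̇ = PIP − Vt/C − PEEP = 8.6 − 470/92.2 − 1 = 8.6 − 5.098 − 1 = 2.502 cmH2O.
R = 2.502 / 0.4667 = 5.361 cmH2O·s/L.

5.4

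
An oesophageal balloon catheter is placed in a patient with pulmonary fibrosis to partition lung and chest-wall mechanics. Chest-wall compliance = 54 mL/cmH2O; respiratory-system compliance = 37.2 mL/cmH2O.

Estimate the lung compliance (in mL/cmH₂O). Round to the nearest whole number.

120

1/CL = 1/Crs − 1/Ccw.
1/CL = 1/37.2 − 1/54 = 0.008363.
CL = 119.57 mL/cmH2O.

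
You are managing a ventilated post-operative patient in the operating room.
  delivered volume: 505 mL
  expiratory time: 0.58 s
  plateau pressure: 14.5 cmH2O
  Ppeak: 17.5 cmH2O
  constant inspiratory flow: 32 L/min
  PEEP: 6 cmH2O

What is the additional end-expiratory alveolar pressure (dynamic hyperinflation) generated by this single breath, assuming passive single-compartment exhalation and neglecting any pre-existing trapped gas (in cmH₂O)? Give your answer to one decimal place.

Flow: 32 L/min ÷ 60 = 0.5333 L/s.
R = (PIP − Pplat)/V̇ = (17.5 − 14.5) / 0.5333 = 3.0/0.5333 = 5.625 cmH2O·s/L.
C = Vt/(Pplat − PEEP) = 505.0 / (14.5 − 6) = 505.0/8.5 = 59.412 mL/cmH2O.
τ = R × C = 5.625 × 0.05941 L/cmH2O = 0.3342 s.
Fraction remaining = e^(−Te/τ) = e^(−0.58/0.3342) = 0.1763; trapped volume = 505.0 × 0.1763 = 89.032 mL.
Additional alveolar pressure from trapping ≈ V_trapped / C = 89.032 / 59.412 = 1.499 cmH2O.

1.5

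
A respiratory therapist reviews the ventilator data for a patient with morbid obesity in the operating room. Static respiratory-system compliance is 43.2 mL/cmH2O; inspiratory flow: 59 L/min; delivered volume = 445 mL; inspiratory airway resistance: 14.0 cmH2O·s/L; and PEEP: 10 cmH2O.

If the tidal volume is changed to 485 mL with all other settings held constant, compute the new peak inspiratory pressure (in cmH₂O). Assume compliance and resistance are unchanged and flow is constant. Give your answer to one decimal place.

35.0

Flow: 59 L/min ÷ 60 = 0.9833 L/s.
PIP = Vt/C + R·V̇ + PEEP (constant-flow equation of motion).
Only the elastic term changes: ΔPIP = ΔVt / C = (485 − 445) / 43.2 = 0.9259 cmH2O.
Original PIP = 445/43.2 + 14.0×0.9833 + 10 = 34.067 cmH2O; new PIP = 34.067 + (0.9259) = 34.993 cmH2O.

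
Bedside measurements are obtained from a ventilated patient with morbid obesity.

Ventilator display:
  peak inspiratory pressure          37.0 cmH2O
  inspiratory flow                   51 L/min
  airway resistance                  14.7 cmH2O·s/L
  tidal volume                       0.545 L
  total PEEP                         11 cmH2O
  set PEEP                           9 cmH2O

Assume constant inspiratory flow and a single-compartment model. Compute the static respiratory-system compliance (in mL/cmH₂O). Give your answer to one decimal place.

Flow: 51 L/min ÷ 60 = 0.85 L/s.
Total PEEP = 11 cmH2O (set 9 + intrinsic 2); this is the baseline alveolar pressure.
Equation of motion (constant flow): PIP = Vt/C + R·V̇ + PEEP.
Vt/C = PIP − R·V̇ − PEEP = 37.0 − 14.7×0.85 − 11 = 37.0 − 12.495 − 11 = 13.505 cmH2O.
C = Vt / 13.505 = 545 / 13.505 = 40.355 mL/cmH2O.

40.4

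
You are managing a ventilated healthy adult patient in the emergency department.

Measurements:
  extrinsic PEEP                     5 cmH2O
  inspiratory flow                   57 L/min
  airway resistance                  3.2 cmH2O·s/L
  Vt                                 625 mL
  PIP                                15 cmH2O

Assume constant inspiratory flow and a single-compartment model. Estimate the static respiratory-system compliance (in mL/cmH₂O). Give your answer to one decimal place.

Flow: 57 L/min ÷ 60 = 0.95 L/s.
Equation of motion (constant flow): PIP = Vt/C + R·V̇ + PEEP.
Vt/C = PIP − R·V̇ − PEEP = 15 − 3.2×0.95 − 5 = 15 − 3.04 − 5 = 6.96 cmH2O.
C = Vt / 6.96 = 625 / 6.96 = 89.799 mL/cmH2O.

89.8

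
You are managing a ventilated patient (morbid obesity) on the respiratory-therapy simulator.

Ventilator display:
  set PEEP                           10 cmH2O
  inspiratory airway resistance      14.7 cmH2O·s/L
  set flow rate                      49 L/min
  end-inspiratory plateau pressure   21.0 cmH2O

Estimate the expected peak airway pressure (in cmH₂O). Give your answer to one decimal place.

33.0

Flow: 49 L/min ÷ 60 = 0.8167 L/s.
PIP = Pplat + Raw × flow = 21.0 + 14.7 × 0.8167 = 21.0 + 12.005 = 33.005 cmH2O.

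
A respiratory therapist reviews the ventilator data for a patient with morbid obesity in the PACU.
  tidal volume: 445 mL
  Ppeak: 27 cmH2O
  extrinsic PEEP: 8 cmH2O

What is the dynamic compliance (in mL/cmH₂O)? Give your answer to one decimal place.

Dynamic compliance = Vt / (PIP − PEEP) = 445 / (27 − 8) = 445 / 19.0 = 23.421 mL/cmH2O.

23.4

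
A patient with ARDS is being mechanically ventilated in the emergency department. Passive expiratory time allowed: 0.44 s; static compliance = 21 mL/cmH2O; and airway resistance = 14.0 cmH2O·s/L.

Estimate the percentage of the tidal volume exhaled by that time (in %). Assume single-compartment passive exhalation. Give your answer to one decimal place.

τ = R × C = 14.0 × 21 mL/cmH2O = 14.0 × 0.021 L/cmH2O = 0.294 s.
Passive exhalation: V(t)/V₀ = e^(−t/τ) = e^(−0.44/0.294) = 0.2239.
Fraction exhaled = 1 − 0.2239 = 0.7761 → 77.61%.

77.6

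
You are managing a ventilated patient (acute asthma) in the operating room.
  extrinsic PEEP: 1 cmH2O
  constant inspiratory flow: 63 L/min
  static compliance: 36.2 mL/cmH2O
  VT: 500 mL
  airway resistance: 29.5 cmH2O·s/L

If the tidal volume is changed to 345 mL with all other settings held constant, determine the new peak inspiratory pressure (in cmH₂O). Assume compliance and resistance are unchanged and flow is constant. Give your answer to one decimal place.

41.5

Flow: 63 L/min ÷ 60 = 1.05 L/s.
PIP = Vt/C + R·V̇ + PEEP (constant-flow equation of motion).
Only the elastic term changes: ΔPIP = ΔVt / C = (345 − 500) / 36.2 = -4.282 cmH2O.
Original PIP = 500/36.2 + 29.5×1.05 + 1 = 45.787 cmH2O; new PIP = 45.787 + (-4.282) = 41.505 cmH2O.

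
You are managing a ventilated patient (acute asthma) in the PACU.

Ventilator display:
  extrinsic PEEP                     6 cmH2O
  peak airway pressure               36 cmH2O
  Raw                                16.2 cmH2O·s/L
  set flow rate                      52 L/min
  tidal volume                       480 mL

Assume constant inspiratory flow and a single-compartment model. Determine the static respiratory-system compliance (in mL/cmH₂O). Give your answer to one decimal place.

Flow: 52 L/min ÷ 60 = 0.8667 L/s.
Equation of motion (constant flow): PIP = Vt/C + R·V̇ + PEEP.
Vt/C = PIP − R·V̇ − PEEP = 36 − 16.2×0.8667 − 6 = 36 − 14.041 − 6 = 15.959 cmH2O.
C = Vt / 15.959 = 480 / 15.959 = 30.077 mL/cmH2O.

30.1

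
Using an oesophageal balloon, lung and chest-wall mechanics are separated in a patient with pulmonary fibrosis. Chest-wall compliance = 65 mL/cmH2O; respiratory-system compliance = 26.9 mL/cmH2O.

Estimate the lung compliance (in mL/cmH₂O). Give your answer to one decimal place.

45.9

1/CL = 1/Crs − 1/Ccw.
1/CL = 1/26.9 − 1/65 = 0.02179.
CL = 45.893 mL/cmH2O.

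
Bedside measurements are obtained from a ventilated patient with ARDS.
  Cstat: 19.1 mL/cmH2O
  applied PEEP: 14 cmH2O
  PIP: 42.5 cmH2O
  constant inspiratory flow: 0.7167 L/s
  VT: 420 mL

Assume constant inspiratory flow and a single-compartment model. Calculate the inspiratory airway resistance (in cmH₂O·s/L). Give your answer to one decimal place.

Equation of motion (constant flow): PIP = Vt/C + R·V̇ + PEEP.
R·V̇ = PIP − Vt/C − PEEP = 42.5 − 420/19.1 − 14 = 42.5 − 21.99 − 14 = 6.51 cmH2O.
R = 6.51 / 0.7167 = 9.083 cmH2O·s/L.

9.1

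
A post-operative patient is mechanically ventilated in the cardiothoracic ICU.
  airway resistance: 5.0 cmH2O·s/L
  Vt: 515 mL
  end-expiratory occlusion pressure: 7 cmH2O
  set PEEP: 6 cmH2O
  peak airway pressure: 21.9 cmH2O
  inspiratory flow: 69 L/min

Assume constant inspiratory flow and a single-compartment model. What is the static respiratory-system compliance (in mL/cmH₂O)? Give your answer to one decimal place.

Flow: 69 L/min ÷ 60 = 1.15 L/s.
Total PEEP = 7 cmH2O (set 6 + intrinsic 1); this is the baseline alveolar pressure.
Equation of motion (constant flow): PIP = Vt/C + R·V̇ + PEEP.
Vt/C = PIP − R·V̇ − PEEP = 21.9 − 5.0×1.15 − 7 = 21.9 − 5.75 − 7 = 9.15 cmH2O.
C = Vt / 9.15 = 515 / 9.15 = 56.284 mL/cmH2O.

56.3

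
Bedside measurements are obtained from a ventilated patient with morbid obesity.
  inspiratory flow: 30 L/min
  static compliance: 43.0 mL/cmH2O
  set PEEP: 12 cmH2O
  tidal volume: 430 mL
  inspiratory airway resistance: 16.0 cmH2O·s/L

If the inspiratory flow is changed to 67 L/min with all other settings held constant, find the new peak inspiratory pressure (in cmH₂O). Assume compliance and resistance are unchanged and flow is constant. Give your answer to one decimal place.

39.9

Flow: 30 L/min ÷ 60 = 0.5 L/s.
New flow: 67 L/min ÷ 60 = 1.1167 L/s.
PIP = Vt/C + R·V̇ + PEEP (constant-flow equation of motion).
Only the resistive term changes: ΔPIP = R × ΔV̇ = 16.0 × (1.1167 − 0.5) = 16.0 × 0.6167 = 9.867 cmH2O.
Original PIP = 430/43.0 + 16.0×0.5 + 12 = 30.0 cmH2O; new PIP = 30.0 + (9.867) = 39.867 cmH2O.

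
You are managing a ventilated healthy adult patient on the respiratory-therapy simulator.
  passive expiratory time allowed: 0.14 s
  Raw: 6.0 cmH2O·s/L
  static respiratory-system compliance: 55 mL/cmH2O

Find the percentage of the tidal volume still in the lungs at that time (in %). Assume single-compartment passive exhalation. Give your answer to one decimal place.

τ = R × C = 6.0 × 55 mL/cmH2O = 6.0 × 0.055 L/cmH2O = 0.33 s.
Passive exhalation: V(t)/V₀ = e^(−t/τ) = e^(−0.14/0.33) = 0.6543.
Fraction remaining = 0.6543 → 65.43%.

65.4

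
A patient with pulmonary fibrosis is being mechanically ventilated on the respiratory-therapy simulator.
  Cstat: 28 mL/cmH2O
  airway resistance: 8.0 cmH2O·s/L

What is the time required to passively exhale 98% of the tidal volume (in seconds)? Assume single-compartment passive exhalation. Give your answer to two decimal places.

τ = R × C = 8.0 × 28 mL/cmH2O = 8.0 × 0.028 L/cmH2O = 0.224 s.
Exhaled fraction f = 1 − e^(−t/τ) → t = −τ·ln(1 − f) = −0.224·ln(0.02) = 0.8763 s.

0.88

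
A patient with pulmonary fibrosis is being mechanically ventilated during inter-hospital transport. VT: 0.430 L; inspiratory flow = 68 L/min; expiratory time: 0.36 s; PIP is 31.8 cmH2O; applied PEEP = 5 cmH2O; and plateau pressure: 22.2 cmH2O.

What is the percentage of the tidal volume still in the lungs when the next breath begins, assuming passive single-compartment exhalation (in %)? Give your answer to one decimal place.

Flow: 68 L/min ÷ 60 = 1.1333 L/s.
R = (PIP − Pplat)/V̇ = (31.8 − 22.2) / 1.1333 = 9.6/1.1333 = 8.471 cmH2O·s/L.
C = Vt/(Pplat − PEEP) = 430.0 / (22.2 − 5) = 430.0/17.2 = 25.0 mL/cmH2O.
τ = R × C = 8.471 × 0.025 L/cmH2O = 0.2118 s.
Fraction remaining at end-expiration = e^(−Te/τ) = e^(−0.36/0.2118) = 0.1827 → 18.27%.

18.3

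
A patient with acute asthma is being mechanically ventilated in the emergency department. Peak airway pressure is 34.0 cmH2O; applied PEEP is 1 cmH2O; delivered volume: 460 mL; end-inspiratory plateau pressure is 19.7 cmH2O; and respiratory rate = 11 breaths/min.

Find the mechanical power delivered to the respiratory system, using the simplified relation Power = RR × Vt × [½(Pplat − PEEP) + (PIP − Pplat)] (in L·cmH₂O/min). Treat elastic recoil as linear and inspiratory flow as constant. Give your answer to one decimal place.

119.7

Per-breath work = Vt × [½(Pplat−PEEP) + (PIP−Pplat)] = 0.460 × [0.5×18.7 + 14.3] = 0.460 × 23.65 = 10.879 L·cmH2O.
Power = 11 × 10.879 = 119.67 L·cmH2O/min.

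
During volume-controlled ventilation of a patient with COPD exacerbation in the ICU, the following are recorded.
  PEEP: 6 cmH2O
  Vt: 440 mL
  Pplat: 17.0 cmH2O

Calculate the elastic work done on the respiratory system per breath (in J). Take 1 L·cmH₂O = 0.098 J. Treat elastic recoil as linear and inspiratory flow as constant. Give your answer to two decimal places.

0.24

Elastic work ≈ ½ × (Pplat − PEEP) × Vt = 0.5 × (17.0 − 6) × 0.440 L = 0.5 × 11.0 × 0.440 = 2.42 L·cmH2O.
× 0.098 J/(L·cmH2O) → 0.2372 J.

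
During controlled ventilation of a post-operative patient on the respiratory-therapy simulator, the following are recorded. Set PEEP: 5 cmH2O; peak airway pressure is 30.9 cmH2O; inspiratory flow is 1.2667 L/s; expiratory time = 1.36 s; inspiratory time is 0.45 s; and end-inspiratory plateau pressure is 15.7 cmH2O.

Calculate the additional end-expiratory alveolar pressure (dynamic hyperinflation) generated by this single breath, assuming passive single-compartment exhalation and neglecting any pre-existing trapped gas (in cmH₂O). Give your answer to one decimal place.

Vt = flow × Ti = 1.2667 L/s × 0.45 s × 1000 mL/L = 570.02 mL.
R = (PIP − Pplat)/V̇ = (30.9 − 15.7) / 1.2667 = 15.2/1.2667 = 12.0 cmH2O·s/L.
C = Vt/(Pplat − PEEP) = 570.02 / (15.7 − 5) = 570.02/10.7 = 53.273 mL/cmH2O.
τ = R × C = 12.0 × 0.05327 L/cmH2O = 0.6392 s.
Fraction remaining = e^(−Te/τ) = e^(−1.36/0.6392) = 0.1191; trapped volume = 570.02 × 0.1191 = 67.889 mL.
Additional alveolar pressure from trapping ≈ V_trapped / C = 67.889 / 53.273 = 1.274 cmH2O.

1.3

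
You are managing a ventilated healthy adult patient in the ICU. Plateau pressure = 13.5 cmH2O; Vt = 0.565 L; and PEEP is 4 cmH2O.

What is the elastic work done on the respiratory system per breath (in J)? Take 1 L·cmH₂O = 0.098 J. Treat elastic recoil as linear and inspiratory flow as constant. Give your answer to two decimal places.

Elastic work ≈ ½ × (Pplat − PEEP) × Vt = 0.5 × (13.5 − 4) × 0.565 L = 0.5 × 9.5 × 0.565 = 2.684 L·cmH2O.
× 0.098 J/(L·cmH2O) → 0.263 J.

0.26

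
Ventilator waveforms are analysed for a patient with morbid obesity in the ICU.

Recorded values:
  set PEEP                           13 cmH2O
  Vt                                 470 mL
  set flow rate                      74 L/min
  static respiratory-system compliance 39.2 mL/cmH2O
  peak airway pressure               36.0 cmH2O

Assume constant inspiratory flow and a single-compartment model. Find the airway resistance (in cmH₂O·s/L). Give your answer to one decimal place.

Flow: 74 L/min ÷ 60 = 1.2333 L/s.
Equation of motion (constant flow): PIP = Vt/C + R·V̇ + PEEP.
R·V̇ = PIP − Vt/C − PEEP = 36.0 − 470/39.2 − 13 = 36.0 − 11.99 − 13 = 11.01 cmH2O.
R = 11.01 / 1.2333 = 8.927 cmH2O·s/L.

8.9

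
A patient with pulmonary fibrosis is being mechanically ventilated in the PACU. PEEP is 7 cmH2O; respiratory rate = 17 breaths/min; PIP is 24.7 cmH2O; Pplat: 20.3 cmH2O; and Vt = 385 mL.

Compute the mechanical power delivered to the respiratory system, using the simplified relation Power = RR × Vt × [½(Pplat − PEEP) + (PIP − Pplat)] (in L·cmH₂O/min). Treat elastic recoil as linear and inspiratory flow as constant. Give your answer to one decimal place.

Per-breath work = Vt × [½(Pplat−PEEP) + (PIP−Pplat)] = 0.385 × [0.5×13.3 + 4.4] = 0.385 × 11.05 = 4.254 L·cmH2O.
Power = 17 × 4.254 = 72.318 L·cmH2O/min.

72.3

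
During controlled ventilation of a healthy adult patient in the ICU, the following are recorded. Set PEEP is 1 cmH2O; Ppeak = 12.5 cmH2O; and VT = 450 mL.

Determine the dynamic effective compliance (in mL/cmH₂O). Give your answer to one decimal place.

Dynamic compliance = Vt / (PIP − PEEP) = 450 / (12.5 − 1) = 450 / 11.5 = 39.13 mL/cmH2O.

39.1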